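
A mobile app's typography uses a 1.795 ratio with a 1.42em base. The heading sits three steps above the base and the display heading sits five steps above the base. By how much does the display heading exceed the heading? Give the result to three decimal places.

Step 3: 1.42 × 1.795³ = 8.21262em
Step 5: 1.42 × 1.795⁵ = 26.46127em
Difference: 26.46127 − 8.21262 = 18.24865em

18.249em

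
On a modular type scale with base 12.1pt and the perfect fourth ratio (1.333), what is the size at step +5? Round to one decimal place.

12.1 × 1.333⁵ = 12.1 × 4.20873 ≈ 50.93

50.9pt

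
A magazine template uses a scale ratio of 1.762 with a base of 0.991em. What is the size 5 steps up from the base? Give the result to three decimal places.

Each step on a modular scale multiplies by the ratio, so the size n steps from the base is base × ratioⁿ.
0.991 × 1.762⁵ = 0.991 × 16.98359 ≈ 16.831

16.831em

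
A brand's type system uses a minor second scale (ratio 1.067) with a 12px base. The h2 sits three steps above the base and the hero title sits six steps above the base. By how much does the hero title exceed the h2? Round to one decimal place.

3.1px

Step 3: 12.0 × 1.067³ = 14.577px
Step 6: 12.0 × 1.067⁶ = 17.708px
Difference: 17.708 − 14.577 = 3.131px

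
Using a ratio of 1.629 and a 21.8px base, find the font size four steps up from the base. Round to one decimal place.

21.8 × 1.629⁴ = 21.8 × 7.04181 ≈ 153.51

153.5px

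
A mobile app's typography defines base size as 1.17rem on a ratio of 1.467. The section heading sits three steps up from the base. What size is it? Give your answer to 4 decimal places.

3.6938rem

1.17 × 1.467³ = 1.17 × 3.15711 ≈ 3.6938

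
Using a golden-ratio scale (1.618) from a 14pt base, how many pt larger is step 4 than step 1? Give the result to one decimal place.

73.3pt

Step 1: 14.0 × 1.618 = 22.652pt
Step 4: 14.0 × 1.618⁴ = 95.949pt
Difference: 95.949 − 22.652 = 73.297pt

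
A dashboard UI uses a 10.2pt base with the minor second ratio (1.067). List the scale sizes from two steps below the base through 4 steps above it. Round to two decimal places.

Step -2: 10.2 ÷ 1.067² = 8.96
Step -1: 10.2 ÷ 1.067 = 9.56
Step 0: 10.2pt
Step 1: 10.2 × 1.067 = 10.88
Step 2: 10.2 × 1.067² = 11.61
Step 3: 10.2 × 1.067³ = 12.39
Step 4: 10.2 × 1.067⁴ = 13.22

8.96pt, 9.56pt, 10.20pt, 10.88pt, 11.61pt, 12.39pt, 13.22pt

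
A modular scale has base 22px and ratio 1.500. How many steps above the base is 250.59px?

1.500ⁿ = 250.59 / 22 = 11.3905
n = ln(11.3905) / ln(1.500) = 2.4328 / 0.4055 ≈ 6.00

6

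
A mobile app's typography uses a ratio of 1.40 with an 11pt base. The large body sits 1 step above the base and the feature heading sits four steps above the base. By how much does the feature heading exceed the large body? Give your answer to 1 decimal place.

Step 1: 11.0 × 1.40 = 15.400pt
Step 4: 11.0 × 1.40⁴ = 42.258pt
Difference: 42.258 − 15.400 = 26.858pt

26.9pt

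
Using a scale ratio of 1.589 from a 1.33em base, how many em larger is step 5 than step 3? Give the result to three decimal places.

Step 3: 1.33 × 1.589³ = 5.33609em
Step 5: 1.33 × 1.589⁵ = 13.47321em
Difference: 13.47321 − 5.33609 = 8.13712em

8.137em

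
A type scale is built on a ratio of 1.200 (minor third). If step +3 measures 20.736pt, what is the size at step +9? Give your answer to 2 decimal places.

61.92pt

Moving from step +3 to step +9 is 6 steps up, so multiply by r⁶.
20.736 × 1.200⁶ = 20.736 × 2.98598 ≈ 61.917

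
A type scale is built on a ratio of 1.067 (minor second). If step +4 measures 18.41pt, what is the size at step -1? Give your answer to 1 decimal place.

The gap is -1 − (4) = -5 steps, so the factor is 1.067^-5.
18.41 ÷ 1.067⁵ = 18.41 ÷ 1.38300 ≈ 13.312

13.3pt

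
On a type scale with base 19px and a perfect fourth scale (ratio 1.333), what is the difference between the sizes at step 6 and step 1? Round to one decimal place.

Step 1: 19.0 × 1.333 = 25.327px
Step 6: 19.0 × 1.333⁶ = 106.594px
Difference: 106.594 − 25.327 = 81.267px

81.3px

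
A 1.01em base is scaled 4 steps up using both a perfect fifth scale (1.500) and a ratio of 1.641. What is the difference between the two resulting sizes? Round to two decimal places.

2.21em

Perfect fifth: 1.01 × 1.500⁴ = 5.1131em
At 1.641: 1.01 × 1.641⁴ = 7.3241em
Difference: 7.3241 − 5.1131 = 2.2110em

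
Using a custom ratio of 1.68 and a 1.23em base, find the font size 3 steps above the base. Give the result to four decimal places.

1.23 × 1.68³ = 1.23 × 4.74163 ≈ 5.8322

5.8322em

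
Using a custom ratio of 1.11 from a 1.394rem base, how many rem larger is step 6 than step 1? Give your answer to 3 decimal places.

1.060rem

Step 1: 1.394 × 1.11 = 1.54734rem
Step 6: 1.394 × 1.11⁶ = 2.60736rem
Difference: 2.60736 − 1.54734 = 1.06002rem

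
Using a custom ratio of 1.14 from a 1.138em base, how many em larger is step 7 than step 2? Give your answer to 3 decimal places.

1.369em

Step 2: 1.138 × 1.14² = 1.47894em
Step 7: 1.138 × 1.14⁷ = 2.84758em
Difference: 2.84758 − 1.47894 = 1.36864em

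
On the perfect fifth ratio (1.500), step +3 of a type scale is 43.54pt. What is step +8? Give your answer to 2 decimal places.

The gap is 8 − (3) = 5 steps, so the factor is 1.500^5.
43.54 × 1.500⁵ = 43.54 × 7.59375 ≈ 330.632

330.63pt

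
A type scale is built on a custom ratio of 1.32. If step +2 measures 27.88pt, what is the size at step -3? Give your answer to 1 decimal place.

7.0pt

The gap is -3 − (2) = -5 steps, so the factor is 1.32^-5.
27.88 ÷ 1.32⁵ = 27.88 ÷ 4.00746 ≈ 6.957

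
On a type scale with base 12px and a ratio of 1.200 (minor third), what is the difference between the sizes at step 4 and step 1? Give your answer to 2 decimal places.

10.48px

Step 1: 12.0 × 1.200 = 14.4000px
Step 4: 12.0 × 1.200⁴ = 24.8832px
Difference: 24.8832 − 14.4000 = 10.4832px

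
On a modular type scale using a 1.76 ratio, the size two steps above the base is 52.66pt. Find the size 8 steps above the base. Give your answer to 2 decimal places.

1565.15pt

52.66 × 1.76⁶ = 52.66 × 29.72186 ≈ 1565.153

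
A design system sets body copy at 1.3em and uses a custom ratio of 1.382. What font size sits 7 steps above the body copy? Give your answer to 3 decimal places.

1.3 × 1.382⁷ = 1.3 × 9.62845 ≈ 12.517

12.517em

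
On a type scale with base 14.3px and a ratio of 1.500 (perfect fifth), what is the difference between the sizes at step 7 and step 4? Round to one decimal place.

171.9px

Step 4: 14.3 × 1.500⁴ = 72.394px
Step 7: 14.3 × 1.500⁷ = 244.329px
Difference: 244.329 − 72.394 = 171.935px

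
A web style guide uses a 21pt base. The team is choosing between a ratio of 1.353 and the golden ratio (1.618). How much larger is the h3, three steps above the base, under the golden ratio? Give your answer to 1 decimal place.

At 1.353: 21.0 × 1.353³ = 52.013pt
Golden ratio: 21.0 × 1.618³ = 88.952pt
Difference: 88.952 − 52.013 = 36.939pt

36.9pt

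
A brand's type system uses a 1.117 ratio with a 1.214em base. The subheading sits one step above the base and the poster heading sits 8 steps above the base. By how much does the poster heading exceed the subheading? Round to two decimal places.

1.59em

Step 1: 1.214 × 1.117 = 1.3560em
Step 8: 1.214 × 1.117⁸ = 2.9420em
Difference: 2.9420 − 1.3560 = 1.5860em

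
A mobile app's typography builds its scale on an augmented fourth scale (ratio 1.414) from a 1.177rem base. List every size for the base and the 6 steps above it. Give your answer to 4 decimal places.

1.1770rem, 1.6643rem, 2.3533rem, 3.3276rem, 4.7052rem, 6.6531rem, 9.4075rem

Step 0: 1.177rem
Step 1: 1.177 × 1.414 = 1.6643
Step 2: 1.177 × 1.414² = 2.3533
Step 3: 1.177 × 1.414³ = 3.3276
Step 4: 1.177 × 1.414⁴ = 4.7052
Step 5: 1.177 × 1.414⁵ = 6.6531
Step 6: 1.177 × 1.414⁶ = 9.4075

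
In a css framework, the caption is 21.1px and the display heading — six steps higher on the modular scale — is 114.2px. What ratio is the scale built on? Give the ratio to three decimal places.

1.325

r⁶ = 114.2 / 21.1, so r = (114.2/21.1)^(1/6).
r = 5.4123^(1/6) ≈ 1.3250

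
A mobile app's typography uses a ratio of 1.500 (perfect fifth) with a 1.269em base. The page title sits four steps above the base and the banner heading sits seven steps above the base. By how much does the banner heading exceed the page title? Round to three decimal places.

15.258em

Step 4: 1.269 × 1.500⁴ = 6.42431em
Step 7: 1.269 × 1.500⁷ = 21.68205em
Difference: 21.68205 − 6.42431 = 15.25774em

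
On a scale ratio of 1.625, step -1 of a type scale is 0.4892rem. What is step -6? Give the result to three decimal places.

0.043rem

0.4892 ÷ 1.625⁵ = 0.4892 ÷ 11.33096 ≈ 0.043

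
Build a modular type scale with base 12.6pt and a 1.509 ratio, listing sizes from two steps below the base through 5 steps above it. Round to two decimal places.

Step -2: 12.6 ÷ 1.509² = 5.53
Step -1: 12.6 ÷ 1.509 = 8.35
Step 0: 12.6pt
Step 1: 12.6 × 1.509 = 19.01
Step 2: 12.6 × 1.509² = 28.69
Step 3: 12.6 × 1.509³ = 43.30
Step 4: 12.6 × 1.509⁴ = 65.33
Step 5: 12.6 × 1.509⁵ = 98.59

5.53pt, 8.35pt, 12.60pt, 19.01pt, 28.69pt, 43.30pt, 65.33pt, 98.59pt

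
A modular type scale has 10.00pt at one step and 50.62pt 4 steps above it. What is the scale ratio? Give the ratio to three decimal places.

1.500

r⁴ = 50.62 / 10.00, so r = (50.62/10.00)^(1/4).
r = 5.0620^(1/4) ≈ 1.5000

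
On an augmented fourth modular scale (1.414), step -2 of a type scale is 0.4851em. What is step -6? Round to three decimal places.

0.121em

The gap is -6 − (-2) = -4 steps, so the factor is 1.414^-4.
0.4851 ÷ 1.414⁴ = 0.4851 ÷ 3.99758 ≈ 0.121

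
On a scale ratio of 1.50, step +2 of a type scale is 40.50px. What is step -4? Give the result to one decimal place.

40.50 ÷ 1.50⁶ = 40.50 ÷ 11.39062 ≈ 3.556

3.6px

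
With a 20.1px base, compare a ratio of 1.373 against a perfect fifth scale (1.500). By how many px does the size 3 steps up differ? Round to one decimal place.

At 1.373: 20.1 × 1.373³ = 52.024px
Perfect fifth: 20.1 × 1.500³ = 67.838px
Difference: 67.838 − 52.024 = 15.814px

15.8px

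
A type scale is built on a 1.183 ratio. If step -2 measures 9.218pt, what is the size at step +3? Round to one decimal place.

9.218 × 1.183⁵ = 9.218 × 2.31699 ≈ 21.358

21.4pt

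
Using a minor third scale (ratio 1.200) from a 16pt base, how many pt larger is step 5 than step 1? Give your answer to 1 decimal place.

20.6pt

Step 1: 16.0 × 1.200 = 19.200pt
Step 5: 16.0 × 1.200⁵ = 39.813pt
Difference: 39.813 − 19.200 = 20.613pt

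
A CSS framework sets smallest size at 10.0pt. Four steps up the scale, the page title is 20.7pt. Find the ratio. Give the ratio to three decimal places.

1.199

The ratio satisfies 10.0 × r⁴ = 20.7, so r = (20.7 / 10.0)^(1/4).
r = 2.0700^(1/4) ≈ 1.1995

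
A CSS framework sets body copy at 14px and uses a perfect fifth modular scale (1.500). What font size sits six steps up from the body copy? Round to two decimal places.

A modular type scale is a geometric sequence: sizeₙ = base × rⁿ.
14.0 × 1.500⁶ = 14.0 × 11.39062 ≈ 159.47

159.47px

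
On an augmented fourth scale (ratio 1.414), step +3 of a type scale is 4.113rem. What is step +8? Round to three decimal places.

Moving from step +3 to step +8 is 5 steps up, so multiply by r⁵.
4.113 × 1.414⁵ = 4.113 × 5.65258 ≈ 23.249

23.249rem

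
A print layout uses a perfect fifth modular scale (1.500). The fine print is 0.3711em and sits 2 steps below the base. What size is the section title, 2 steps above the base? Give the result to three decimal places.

0.3711 × 1.500⁴ = 0.3711 × 5.06250 ≈ 1.879

1.879em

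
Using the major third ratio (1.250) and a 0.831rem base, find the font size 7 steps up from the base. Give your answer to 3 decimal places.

0.831 × 1.250⁷ = 0.831 × 4.76837 ≈ 3.963

3.963rem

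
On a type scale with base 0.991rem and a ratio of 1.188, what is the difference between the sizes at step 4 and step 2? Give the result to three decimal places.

Step 2: 0.991 × 1.188² = 1.39864rem
Step 4: 0.991 × 1.188⁴ = 1.97396rem
Difference: 1.97396 − 1.39864 = 0.57532rem

0.575rem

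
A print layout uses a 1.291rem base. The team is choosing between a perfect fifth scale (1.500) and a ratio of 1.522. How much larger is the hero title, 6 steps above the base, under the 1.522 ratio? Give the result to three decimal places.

Perfect fifth: 1.291 × 1.500⁶ = 14.70530rem
At 1.522: 1.291 × 1.522⁶ = 16.04775rem
Difference: 16.04775 − 14.70530 = 1.34245rem

1.342rem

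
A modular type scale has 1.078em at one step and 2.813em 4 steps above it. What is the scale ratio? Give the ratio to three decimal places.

The ratio satisfies 1.078 × r⁴ = 2.813, so r = (2.813 / 1.078)^(1/4).
r = 2.6095^(1/4) ≈ 1.2710

1.271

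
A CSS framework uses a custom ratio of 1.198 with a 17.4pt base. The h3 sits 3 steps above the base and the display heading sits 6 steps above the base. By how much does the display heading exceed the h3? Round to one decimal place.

21.5pt

Step 3: 17.4 × 1.198³ = 29.917pt
Step 6: 17.4 × 1.198⁶ = 51.439pt
Difference: 51.439 − 29.917 = 21.522pt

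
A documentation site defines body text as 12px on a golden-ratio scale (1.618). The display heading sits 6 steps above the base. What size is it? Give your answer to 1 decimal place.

215.3px

Each step on a modular scale multiplies by the ratio, so the size n steps from the base is base × ratioⁿ.
12.0 × 1.618⁶ = 12.0 × 17.94201 ≈ 215.30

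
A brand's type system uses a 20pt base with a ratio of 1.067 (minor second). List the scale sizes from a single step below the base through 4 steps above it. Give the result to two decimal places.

18.74pt, 20.00pt, 21.34pt, 22.77pt, 24.30pt, 25.92pt

Step -1: 20.0 ÷ 1.067 = 18.74
Step 0: 20pt
Step 1: 20.0 × 1.067 = 21.34
Step 2: 20.0 × 1.067² = 22.77
Step 3: 20.0 × 1.067³ = 24.30
Step 4: 20.0 × 1.067⁴ = 25.92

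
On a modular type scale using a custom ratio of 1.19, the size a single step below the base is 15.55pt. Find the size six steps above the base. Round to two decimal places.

52.55pt

The gap is 6 − (-1) = 7 steps, so the factor is 1.19^7.
15.55 × 1.19⁷ = 15.55 × 3.37932 ≈ 52.548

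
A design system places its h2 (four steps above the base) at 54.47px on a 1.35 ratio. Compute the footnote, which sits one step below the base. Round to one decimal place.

12.1px

Moving from step +4 to step -1 is 5 steps down, so divide by r⁵.
54.47 ÷ 1.35⁵ = 54.47 ÷ 4.48403 ≈ 12.148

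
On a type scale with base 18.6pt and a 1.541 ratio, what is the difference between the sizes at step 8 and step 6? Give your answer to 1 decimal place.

342.4pt

Step 6: 18.6 × 1.541⁶ = 249.074pt
Step 8: 18.6 × 1.541⁸ = 591.472pt
Difference: 591.472 − 249.074 = 342.398pt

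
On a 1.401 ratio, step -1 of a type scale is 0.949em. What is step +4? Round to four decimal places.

0.949 × 1.401⁵ = 0.949 × 5.39748 ≈ 5.1222

5.1222em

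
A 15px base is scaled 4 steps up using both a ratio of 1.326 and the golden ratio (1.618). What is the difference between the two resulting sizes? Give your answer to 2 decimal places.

At 1.326: 15.0 × 1.326⁴ = 46.3730px
Golden ratio: 15.0 × 1.618⁴ = 102.8029px
Difference: 102.8029 − 46.3730 = 56.4299px

56.43px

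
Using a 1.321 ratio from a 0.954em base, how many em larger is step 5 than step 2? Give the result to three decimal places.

Step 2: 0.954 × 1.321² = 1.66477em
Step 5: 0.954 × 1.321⁵ = 3.83762em
Difference: 3.83762 − 1.66477 = 2.17285em

2.173em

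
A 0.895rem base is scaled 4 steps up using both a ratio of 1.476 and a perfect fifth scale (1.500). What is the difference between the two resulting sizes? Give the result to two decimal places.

At 1.476: 0.895 × 1.476⁴ = 4.2478rem
Perfect fifth: 0.895 × 1.500⁴ = 4.5309rem
Difference: 4.5309 − 4.2478 = 0.2831rem

0.28rem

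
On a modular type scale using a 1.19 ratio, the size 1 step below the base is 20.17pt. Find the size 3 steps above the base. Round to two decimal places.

20.17 × 1.19⁴ = 20.17 × 2.00534 ≈ 40.448

40.45pt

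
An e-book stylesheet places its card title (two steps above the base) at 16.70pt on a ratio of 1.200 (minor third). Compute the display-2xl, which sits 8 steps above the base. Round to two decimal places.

16.70 × 1.200⁶ = 16.70 × 2.98598 ≈ 49.866

49.87pt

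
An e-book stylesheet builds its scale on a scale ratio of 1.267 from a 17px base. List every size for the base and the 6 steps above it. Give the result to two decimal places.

Step 0: 17px
Step 1: 17.0 × 1.267 = 21.54
Step 2: 17.0 × 1.267² = 27.29
Step 3: 17.0 × 1.267³ = 34.58
Step 4: 17.0 × 1.267⁴ = 43.81
Step 5: 17.0 × 1.267⁵ = 55.50
Step 6: 17.0 × 1.267⁶ = 70.32

17.00px, 21.54px, 27.29px, 34.58px, 43.81px, 55.50px, 70.32px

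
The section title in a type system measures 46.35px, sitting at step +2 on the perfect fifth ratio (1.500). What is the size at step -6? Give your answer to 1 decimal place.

The gap is -6 − (2) = -8 steps, so the factor is 1.500^-8.
46.35 ÷ 1.500⁸ = 46.35 ÷ 25.62891 ≈ 1.809

1.8px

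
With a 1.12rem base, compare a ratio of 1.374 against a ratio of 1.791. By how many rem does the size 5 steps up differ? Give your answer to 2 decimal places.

15.15rem

At 1.374: 1.12 × 1.374⁵ = 5.4847rem
At 1.791: 1.12 × 1.791⁵ = 20.6393rem
Difference: 20.6393 − 5.4847 = 15.1546rem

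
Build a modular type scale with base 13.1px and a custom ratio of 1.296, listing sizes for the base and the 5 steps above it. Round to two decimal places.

13.10px, 16.98px, 22.00px, 28.52px, 36.96px, 47.90px

Step 0: 13.1px
Step 1: 13.1 × 1.296 = 16.98
Step 2: 13.1 × 1.296² = 22.00
Step 3: 13.1 × 1.296³ = 28.52
Step 4: 13.1 × 1.296⁴ = 36.96
Step 5: 13.1 × 1.296⁵ = 47.90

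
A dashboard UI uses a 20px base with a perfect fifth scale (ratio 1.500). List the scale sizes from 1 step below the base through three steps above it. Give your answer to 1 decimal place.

Step -1: 20.0 ÷ 1.500 = 13.3
Step 0: 20px
Step 1: 20.0 × 1.500 = 30.0
Step 2: 20.0 × 1.500² = 45.0
Step 3: 20.0 × 1.500³ = 67.5

13.3px, 20.0px, 30.0px, 45.0px, 67.5px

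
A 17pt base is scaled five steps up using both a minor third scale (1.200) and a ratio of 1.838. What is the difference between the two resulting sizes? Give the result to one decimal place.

314.3pt

Minor third: 17.0 × 1.200⁵ = 42.301pt
At 1.838: 17.0 × 1.838⁵ = 356.596pt
Difference: 356.596 − 42.301 = 314.295pt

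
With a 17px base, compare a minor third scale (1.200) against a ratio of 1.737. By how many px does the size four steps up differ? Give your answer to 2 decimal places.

119.51px

Minor third: 17.0 × 1.200⁴ = 35.2512px
At 1.737: 17.0 × 1.737⁴ = 154.7562px
Difference: 154.7562 − 35.2512 = 119.5050px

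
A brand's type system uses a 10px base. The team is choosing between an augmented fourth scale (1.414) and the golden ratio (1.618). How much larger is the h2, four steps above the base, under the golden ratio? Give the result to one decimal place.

Augmented fourth: 10.0 × 1.414⁴ = 39.976px
Golden ratio: 10.0 × 1.618⁴ = 68.535px
Difference: 68.535 − 39.976 = 28.559px

28.6px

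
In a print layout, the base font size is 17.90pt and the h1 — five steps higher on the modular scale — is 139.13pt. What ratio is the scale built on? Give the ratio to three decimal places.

r⁵ = 139.13 / 17.90, so r = (139.13/17.90)^(1/5).
r = 7.7726^(1/5) ≈ 1.5070

1.507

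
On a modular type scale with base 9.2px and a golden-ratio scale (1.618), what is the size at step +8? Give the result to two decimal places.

432.13px

9.2 × 1.618⁸ = 9.2 × 46.97082 ≈ 432.13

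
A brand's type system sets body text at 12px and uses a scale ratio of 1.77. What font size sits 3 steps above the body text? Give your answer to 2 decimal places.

66.54px

Every step multiplies by the scale ratio.
12.0 × 1.77³ = 12.0 × 5.54523 ≈ 66.54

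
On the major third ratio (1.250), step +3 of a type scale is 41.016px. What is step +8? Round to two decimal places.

41.016 × 1.250⁵ = 41.016 × 3.05176 ≈ 125.171

125.17px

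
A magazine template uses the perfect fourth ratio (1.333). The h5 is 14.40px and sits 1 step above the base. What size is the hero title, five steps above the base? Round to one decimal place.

45.5px

The gap is 5 − (1) = 4 steps, so the factor is 1.333^4.
14.40 × 1.333⁴ = 14.40 × 3.15733 ≈ 45.466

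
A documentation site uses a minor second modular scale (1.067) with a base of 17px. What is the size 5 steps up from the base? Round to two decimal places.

Each step on a modular scale multiplies by the ratio, so the size n steps from the base is base × ratioⁿ.
17.0 × 1.067⁵ = 17.0 × 1.38300 ≈ 23.51

23.51px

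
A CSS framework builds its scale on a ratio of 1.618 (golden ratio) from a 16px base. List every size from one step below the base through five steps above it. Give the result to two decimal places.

Step -1: 16.0 ÷ 1.618 = 9.89
Step 0: 16px
Step 1: 16.0 × 1.618 = 25.89
Step 2: 16.0 × 1.618² = 41.89
Step 3: 16.0 × 1.618³ = 67.77
Step 4: 16.0 × 1.618⁴ = 109.66
Step 5: 16.0 × 1.618⁵ = 177.42

9.89px, 16.00px, 25.89px, 41.89px, 67.77px, 109.66px, 177.42px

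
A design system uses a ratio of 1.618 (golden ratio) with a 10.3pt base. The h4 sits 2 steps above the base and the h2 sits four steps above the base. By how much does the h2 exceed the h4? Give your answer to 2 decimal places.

43.63pt

Step 2: 10.3 × 1.618² = 26.9646pt
Step 4: 10.3 × 1.618⁴ = 70.5913pt
Difference: 70.5913 − 26.9646 = 43.6267pt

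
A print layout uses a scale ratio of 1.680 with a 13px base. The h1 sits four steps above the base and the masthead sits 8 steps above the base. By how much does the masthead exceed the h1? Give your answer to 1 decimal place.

Step 4: 13.0 × 1.680⁴ = 103.557px
Step 8: 13.0 × 1.680⁸ = 824.931px
Difference: 824.931 − 103.557 = 721.374px

721.4px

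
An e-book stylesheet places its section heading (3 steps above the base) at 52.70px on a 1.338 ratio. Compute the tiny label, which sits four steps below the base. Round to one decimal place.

6.9px

52.70 ÷ 1.338⁷ = 52.70 ÷ 7.67702 ≈ 6.865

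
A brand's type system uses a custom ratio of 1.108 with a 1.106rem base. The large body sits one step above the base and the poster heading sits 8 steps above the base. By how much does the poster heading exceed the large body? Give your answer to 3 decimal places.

Step 1: 1.106 × 1.108 = 1.22545rem
Step 8: 1.106 × 1.108⁸ = 2.51231rem
Difference: 2.51231 − 1.22545 = 1.28686rem

1.287rem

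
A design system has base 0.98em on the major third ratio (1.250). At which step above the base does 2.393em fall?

1.250ⁿ = 2.393 / 0.98 = 2.4418
n = ln(2.4418) / ln(1.250) = 0.8928 / 0.2231 ≈ 4.00

4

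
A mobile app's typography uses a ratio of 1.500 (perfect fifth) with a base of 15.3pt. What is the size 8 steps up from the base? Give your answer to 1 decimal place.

Every step multiplies by the scale ratio.
15.3 × 1.500⁸ = 15.3 × 25.62891 ≈ 392.12

392.1pt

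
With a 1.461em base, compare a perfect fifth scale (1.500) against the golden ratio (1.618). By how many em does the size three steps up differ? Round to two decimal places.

1.26em

Perfect fifth: 1.461 × 1.500³ = 4.9309em
Golden ratio: 1.461 × 1.618³ = 6.1885em
Difference: 6.1885 − 4.9309 = 1.2576em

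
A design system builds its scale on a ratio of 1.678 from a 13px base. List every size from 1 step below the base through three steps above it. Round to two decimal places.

7.75px, 13.00px, 21.81px, 36.60px, 61.42px

Step -1: 13.0 ÷ 1.678 = 7.75
Step 0: 13px
Step 1: 13.0 × 1.678 = 21.81
Step 2: 13.0 × 1.678² = 36.60
Step 3: 13.0 × 1.678³ = 61.42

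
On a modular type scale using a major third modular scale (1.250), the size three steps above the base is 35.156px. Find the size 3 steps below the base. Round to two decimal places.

35.156 ÷ 1.250⁶ = 35.156 ÷ 3.81470 ≈ 9.216

9.22px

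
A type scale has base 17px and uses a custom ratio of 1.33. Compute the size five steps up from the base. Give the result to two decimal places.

Every step multiplies by the scale ratio.
17.0 × 1.33⁵ = 17.0 × 4.16158 ≈ 70.75

70.75px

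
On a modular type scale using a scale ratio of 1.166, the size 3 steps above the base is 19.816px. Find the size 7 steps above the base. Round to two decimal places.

36.63px

Moving from step +3 to step +7 is 4 steps up, so multiply by r⁴.
19.816 × 1.166⁴ = 19.816 × 1.84839 ≈ 36.628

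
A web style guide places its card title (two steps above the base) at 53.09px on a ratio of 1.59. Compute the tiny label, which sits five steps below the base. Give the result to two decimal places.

Moving from step +2 to step -5 is 7 steps down, so divide by r⁷.
53.09 ÷ 1.59⁷ = 53.09 ÷ 25.69093 ≈ 2.066

2.07px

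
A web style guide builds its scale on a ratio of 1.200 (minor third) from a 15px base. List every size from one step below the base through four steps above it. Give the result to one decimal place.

Step -1: 15.0 ÷ 1.200 = 12.5
Step 0: 15px
Step 1: 15.0 × 1.200 = 18.0
Step 2: 15.0 × 1.200² = 21.6
Step 3: 15.0 × 1.200³ = 25.9
Step 4: 15.0 × 1.200⁴ = 31.1

12.5px, 15.0px, 18.0px, 21.6px, 25.9px, 31.1px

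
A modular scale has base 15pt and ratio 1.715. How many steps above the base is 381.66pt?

1.715ⁿ = 381.66 / 15 = 25.4440
n = ln(25.4440) / ln(1.715) = 3.2365 / 0.5394 ≈ 6.00

6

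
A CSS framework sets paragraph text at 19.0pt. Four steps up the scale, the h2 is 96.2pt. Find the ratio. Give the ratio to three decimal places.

r⁴ = 96.2 / 19.0, so r = (96.2/19.0)^(1/4).
r = 5.0632^(1/4) ≈ 1.5000

1.500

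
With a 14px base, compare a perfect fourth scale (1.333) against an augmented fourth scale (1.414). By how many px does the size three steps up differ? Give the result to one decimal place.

Perfect fourth: 14.0 × 1.333³ = 33.160px
Augmented fourth: 14.0 × 1.414³ = 39.580px
Difference: 39.580 − 33.160 = 6.420px

6.4px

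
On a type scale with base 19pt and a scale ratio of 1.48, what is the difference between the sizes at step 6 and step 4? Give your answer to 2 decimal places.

108.52pt

Step 4: 19.0 × 1.48⁴ = 91.1592pt
Step 6: 19.0 × 1.48⁶ = 199.6751pt
Difference: 199.6751 − 91.1592 = 108.5159pt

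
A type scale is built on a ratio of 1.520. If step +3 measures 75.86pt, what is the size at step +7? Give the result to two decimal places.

404.94pt

75.86 × 1.520⁴ = 75.86 × 5.33795 ≈ 404.937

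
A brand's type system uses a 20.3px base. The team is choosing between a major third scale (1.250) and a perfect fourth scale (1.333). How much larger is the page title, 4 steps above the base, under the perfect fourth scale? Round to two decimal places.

Major third: 20.3 × 1.250⁴ = 49.5605px
Perfect fourth: 20.3 × 1.333⁴ = 64.0939px
Difference: 64.0939 − 49.5605 = 14.5334px

14.53px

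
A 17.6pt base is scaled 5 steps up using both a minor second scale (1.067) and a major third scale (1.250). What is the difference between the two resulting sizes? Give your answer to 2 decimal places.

Minor second: 17.6 × 1.067⁵ = 24.3408pt
Major third: 17.6 × 1.250⁵ = 53.7109pt
Difference: 53.7109 − 24.3408 = 29.3701pt

29.37pt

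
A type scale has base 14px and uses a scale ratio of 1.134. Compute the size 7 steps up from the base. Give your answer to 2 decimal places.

33.76px

Each step on a modular scale multiplies by the ratio, so the size n steps from the base is base × ratioⁿ.
14.0 × 1.134⁷ = 14.0 × 2.41152 ≈ 33.76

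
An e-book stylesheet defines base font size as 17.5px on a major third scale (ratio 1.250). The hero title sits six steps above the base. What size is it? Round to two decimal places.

A modular type scale is a geometric sequence: sizeₙ = base × rⁿ.
17.5 × 1.250⁶ = 17.5 × 3.81470 ≈ 66.76

66.76px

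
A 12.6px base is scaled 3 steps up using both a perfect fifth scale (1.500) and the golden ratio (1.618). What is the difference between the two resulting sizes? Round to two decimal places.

10.85px

Perfect fifth: 12.6 × 1.500³ = 42.5250px
Golden ratio: 12.6 × 1.618³ = 53.3711px
Difference: 53.3711 − 42.5250 = 10.8461px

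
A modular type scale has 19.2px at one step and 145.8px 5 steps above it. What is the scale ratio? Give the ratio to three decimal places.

The ratio satisfies 19.2 × r⁵ = 145.8, so r = (145.8 / 19.2)^(1/5).
r = 7.5938^(1/5) ≈ 1.5000

1.500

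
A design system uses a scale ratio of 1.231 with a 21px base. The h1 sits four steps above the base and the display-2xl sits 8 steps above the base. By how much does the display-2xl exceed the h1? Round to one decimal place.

Step 4: 21.0 × 1.231⁴ = 48.223px
Step 8: 21.0 × 1.231⁸ = 110.735px
Difference: 110.735 − 48.223 = 62.512px

62.5px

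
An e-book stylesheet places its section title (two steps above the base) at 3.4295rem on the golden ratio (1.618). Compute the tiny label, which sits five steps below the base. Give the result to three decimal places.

0.118rem

Moving from step +2 to step -5 is 7 steps down, so divide by r⁷.
3.4295 ÷ 1.618⁷ = 3.4295 ÷ 29.03017 ≈ 0.118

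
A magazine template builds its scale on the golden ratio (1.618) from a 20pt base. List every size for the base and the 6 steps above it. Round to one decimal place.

Step 0: 20pt
Step 1: 20.0 × 1.618 = 32.4
Step 2: 20.0 × 1.618² = 52.4
Step 3: 20.0 × 1.618³ = 84.7
Step 4: 20.0 × 1.618⁴ = 137.1
Step 5: 20.0 × 1.618⁵ = 221.8
Step 6: 20.0 × 1.618⁶ = 358.8

20.0pt, 32.4pt, 52.4pt, 84.7pt, 137.1pt, 221.8pt, 358.8pt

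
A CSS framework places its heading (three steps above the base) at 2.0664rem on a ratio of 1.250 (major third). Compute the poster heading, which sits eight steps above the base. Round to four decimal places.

Moving from step +3 to step +8 is 5 steps up, so multiply by r⁵.
2.0664 × 1.250⁵ = 2.0664 × 3.05176 ≈ 6.3062

6.3062rem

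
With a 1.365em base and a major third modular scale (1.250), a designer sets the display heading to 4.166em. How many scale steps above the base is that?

1.250ⁿ = 4.166 / 1.365 = 3.0520
n = ln(3.0520) / ln(1.250) = 1.1158 / 0.2231 ≈ 5.00

5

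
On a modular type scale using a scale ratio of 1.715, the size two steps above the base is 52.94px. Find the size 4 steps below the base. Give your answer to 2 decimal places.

2.08px

Moving from step +2 to step -4 is 6 steps down, so divide by r⁶.
52.94 ÷ 1.715⁶ = 52.94 ÷ 25.44396 ≈ 2.081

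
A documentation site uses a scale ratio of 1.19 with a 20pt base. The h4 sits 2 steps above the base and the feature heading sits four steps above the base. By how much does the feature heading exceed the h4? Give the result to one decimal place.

Step 2: 20.0 × 1.19² = 28.322pt
Step 4: 20.0 × 1.19⁴ = 40.107pt
Difference: 40.107 − 28.322 = 11.785pt

11.8pt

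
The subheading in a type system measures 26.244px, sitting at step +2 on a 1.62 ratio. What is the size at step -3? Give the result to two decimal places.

Moving from step +2 to step -3 is 5 steps down, so divide by r⁵.
26.244 ÷ 1.62⁵ = 26.244 ÷ 11.15771 ≈ 2.352

2.35px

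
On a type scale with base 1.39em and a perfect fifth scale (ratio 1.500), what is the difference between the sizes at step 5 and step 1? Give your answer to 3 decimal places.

Step 1: 1.39 × 1.500 = 2.08500em
Step 5: 1.39 × 1.500⁵ = 10.55531em
Difference: 10.55531 − 2.08500 = 8.47031em

8.470em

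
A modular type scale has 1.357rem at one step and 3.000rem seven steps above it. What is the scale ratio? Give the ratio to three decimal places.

1.120

r⁷ = 3.000 / 1.357, so r = (3.000/1.357)^(1/7).
r = 2.2108^(1/7) ≈ 1.1200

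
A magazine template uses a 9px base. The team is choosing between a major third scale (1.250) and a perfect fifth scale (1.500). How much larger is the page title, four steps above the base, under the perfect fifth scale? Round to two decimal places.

Major third: 9.0 × 1.250⁴ = 21.9727px
Perfect fifth: 9.0 × 1.500⁴ = 45.5625px
Difference: 45.5625 − 21.9727 = 23.5898px

23.59px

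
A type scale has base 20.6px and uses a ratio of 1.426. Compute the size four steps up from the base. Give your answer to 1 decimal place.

85.2px

Each step on a modular scale multiplies by the ratio, so the size n steps from the base is base × ratioⁿ.
20.6 × 1.426⁴ = 20.6 × 4.13502 ≈ 85.18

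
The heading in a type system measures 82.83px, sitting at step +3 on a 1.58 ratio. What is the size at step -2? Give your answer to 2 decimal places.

Moving from step +3 to step -2 is 5 steps down, so divide by r⁵.
82.83 ÷ 1.58⁵ = 82.83 ÷ 9.84658 ≈ 8.412

8.41px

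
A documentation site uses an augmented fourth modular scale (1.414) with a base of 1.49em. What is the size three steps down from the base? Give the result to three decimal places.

0.527em

Every step multiplies by the scale ratio.
1.49 ÷ 1.414³ = 1.49 ÷ 2.82715 ≈ 0.527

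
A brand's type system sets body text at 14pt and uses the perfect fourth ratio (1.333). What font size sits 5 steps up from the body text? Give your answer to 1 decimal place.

Every step multiplies by the scale ratio.
14.0 × 1.333⁵ = 14.0 × 4.20873 ≈ 58.92

58.9pt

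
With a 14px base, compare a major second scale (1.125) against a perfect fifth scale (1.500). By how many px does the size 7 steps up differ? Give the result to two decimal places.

207.27px

Major second: 14.0 × 1.125⁷ = 31.9298px
Perfect fifth: 14.0 × 1.500⁷ = 239.2031px
Difference: 239.2031 − 31.9298 = 207.2733px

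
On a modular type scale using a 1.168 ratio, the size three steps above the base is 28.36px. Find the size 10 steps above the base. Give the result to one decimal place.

84.1px

28.36 × 1.168⁷ = 28.36 × 2.96551 ≈ 84.102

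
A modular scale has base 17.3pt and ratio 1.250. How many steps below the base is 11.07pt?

2

1.250ⁿ = 17.3 / 11.07 = 1.5628
n = ln(1.5628) / ln(1.250) = 0.4465 / 0.2231 ≈ 2.00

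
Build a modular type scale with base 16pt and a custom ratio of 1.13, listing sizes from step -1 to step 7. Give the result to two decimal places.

Step -1: 16.0 ÷ 1.13 = 14.16
Step 0: 16pt
Step 1: 16.0 × 1.13 = 18.08
Step 2: 16.0 × 1.13² = 20.43
Step 3: 16.0 × 1.13³ = 23.09
Step 4: 16.0 × 1.13⁴ = 26.09
Step 5: 16.0 × 1.13⁵ = 29.48
Step 6: 16.0 × 1.13⁶ = 33.31
Step 7: 16.0 × 1.13⁷ = 37.64

14.16pt, 16.00pt, 18.08pt, 20.43pt, 23.09pt, 26.09pt, 29.48pt, 33.31pt, 37.64pt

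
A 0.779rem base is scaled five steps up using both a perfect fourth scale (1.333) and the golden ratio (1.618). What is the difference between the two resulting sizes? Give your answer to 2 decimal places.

5.36rem

Perfect fourth: 0.779 × 1.333⁵ = 3.2786rem
Golden ratio: 0.779 × 1.618⁵ = 8.6383rem
Difference: 8.6383 − 3.2786 = 5.3597rem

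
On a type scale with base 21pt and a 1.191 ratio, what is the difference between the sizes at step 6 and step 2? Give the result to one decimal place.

30.1pt

Step 2: 21.0 × 1.191² = 29.788pt
Step 6: 21.0 × 1.191⁶ = 59.936pt
Difference: 59.936 − 29.788 = 30.148pt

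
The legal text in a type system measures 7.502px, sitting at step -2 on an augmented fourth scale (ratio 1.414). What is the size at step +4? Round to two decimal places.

7.502 × 1.414⁶ = 7.502 × 7.99275 ≈ 59.962

59.96px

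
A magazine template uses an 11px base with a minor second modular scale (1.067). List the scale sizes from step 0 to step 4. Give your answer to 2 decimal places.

Step 0: 11px
Step 1: 11.0 × 1.067 = 11.74
Step 2: 11.0 × 1.067² = 12.52
Step 3: 11.0 × 1.067³ = 13.36
Step 4: 11.0 × 1.067⁴ = 14.26

11.00px, 11.74px, 12.52px, 13.36px, 14.26px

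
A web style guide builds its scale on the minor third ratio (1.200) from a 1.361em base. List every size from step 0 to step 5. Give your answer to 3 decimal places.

1.361em, 1.633em, 1.960em, 2.352em, 2.822em, 3.387em

Step 0: 1.361em
Step 1: 1.361 × 1.200 = 1.633
Step 2: 1.361 × 1.200² = 1.960
Step 3: 1.361 × 1.200³ = 2.352
Step 4: 1.361 × 1.200⁴ = 2.822
Step 5: 1.361 × 1.200⁵ = 3.387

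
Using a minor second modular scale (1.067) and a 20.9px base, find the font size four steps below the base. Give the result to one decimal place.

A modular type scale is a geometric sequence: sizeₙ = base × rⁿ.
20.9 ÷ 1.067⁴ = 20.9 ÷ 1.29616 ≈ 16.12

16.1px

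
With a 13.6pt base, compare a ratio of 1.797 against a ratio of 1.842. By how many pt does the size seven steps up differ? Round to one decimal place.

At 1.797: 13.6 × 1.797⁷ = 822.954pt
At 1.842: 13.6 × 1.842⁷ = 978.512pt
Difference: 978.512 − 822.954 = 155.558pt

155.6pt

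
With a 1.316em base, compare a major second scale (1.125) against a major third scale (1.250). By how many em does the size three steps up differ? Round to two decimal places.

Major second: 1.316 × 1.125³ = 1.8738em
Major third: 1.316 × 1.250³ = 2.5703em
Difference: 2.5703 − 1.8738 = 0.6965em

0.70em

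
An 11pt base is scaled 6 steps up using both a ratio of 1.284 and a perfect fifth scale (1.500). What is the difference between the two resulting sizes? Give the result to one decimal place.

At 1.284: 11.0 × 1.284⁶ = 49.293pt
Perfect fifth: 11.0 × 1.500⁶ = 125.297pt
Difference: 125.297 − 49.293 = 76.004pt

76.0pt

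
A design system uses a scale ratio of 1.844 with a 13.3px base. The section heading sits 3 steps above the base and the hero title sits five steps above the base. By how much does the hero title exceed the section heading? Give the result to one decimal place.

Step 3: 13.3 × 1.844³ = 83.394px
Step 5: 13.3 × 1.844⁵ = 283.567px
Difference: 283.567 − 83.394 = 200.173px

200.2px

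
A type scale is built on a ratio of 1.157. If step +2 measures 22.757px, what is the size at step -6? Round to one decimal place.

7.1px

22.757 ÷ 1.157⁸ = 22.757 ÷ 3.21120 ≈ 7.087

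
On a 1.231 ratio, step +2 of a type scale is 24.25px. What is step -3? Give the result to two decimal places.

8.58px

Moving from step +2 to step -3 is 5 steps down, so divide by r⁵.
24.25 ÷ 1.231⁵ = 24.25 ÷ 2.82677 ≈ 8.579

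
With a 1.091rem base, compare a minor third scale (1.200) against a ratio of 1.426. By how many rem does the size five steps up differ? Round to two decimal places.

3.72rem

Minor third: 1.091 × 1.200⁵ = 2.7148rem
At 1.426: 1.091 × 1.426⁵ = 6.4331rem
Difference: 6.4331 − 2.7148 = 3.7183rem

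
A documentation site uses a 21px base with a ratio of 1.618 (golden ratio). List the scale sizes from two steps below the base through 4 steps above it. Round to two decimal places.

Step -2: 21.0 ÷ 1.618² = 8.02
Step -1: 21.0 ÷ 1.618 = 12.98
Step 0: 21px
Step 1: 21.0 × 1.618 = 33.98
Step 2: 21.0 × 1.618² = 54.98
Step 3: 21.0 × 1.618³ = 88.95
Step 4: 21.0 × 1.618⁴ = 143.92

8.02px, 12.98px, 21.00px, 33.98px, 54.98px, 88.95px, 143.92px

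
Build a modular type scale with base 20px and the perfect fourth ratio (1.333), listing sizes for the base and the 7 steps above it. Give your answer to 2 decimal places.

Step 0: 20px
Step 1: 20.0 × 1.333 = 26.66
Step 2: 20.0 × 1.333² = 35.54
Step 3: 20.0 × 1.333³ = 47.37
Step 4: 20.0 × 1.333⁴ = 63.15
Step 5: 20.0 × 1.333⁵ = 84.17
Step 6: 20.0 × 1.333⁶ = 112.20
Step 7: 20.0 × 1.333⁷ = 149.57

20.00px, 26.66px, 35.54px, 47.37px, 63.15px, 84.17px, 112.20px, 149.57px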